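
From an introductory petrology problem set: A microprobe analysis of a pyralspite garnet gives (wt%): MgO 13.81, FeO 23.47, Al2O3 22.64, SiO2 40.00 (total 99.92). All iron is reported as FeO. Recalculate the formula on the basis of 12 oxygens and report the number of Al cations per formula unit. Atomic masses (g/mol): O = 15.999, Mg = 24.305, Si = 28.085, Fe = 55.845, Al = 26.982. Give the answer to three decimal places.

1.998 Al apfu

MgO (M=40.304): mol = 0.34265; Mg = 0.34265, O = 0.34265.
FeO (M=71.844): mol = 0.32668; Fe = 0.32668, O = 0.32668.
Al2O3 (M=101.961): mol = 0.22205; Al = 0.44410, O = 0.66615.
SiO2 (M=60.083): mol = 0.66575; Si = 0.66575, O = 1.33150.
ΣO = 2.66698; factor = 12/ΣO = 4.49947.
Al apfu = 0.44410 × 4.49947 = 1.998.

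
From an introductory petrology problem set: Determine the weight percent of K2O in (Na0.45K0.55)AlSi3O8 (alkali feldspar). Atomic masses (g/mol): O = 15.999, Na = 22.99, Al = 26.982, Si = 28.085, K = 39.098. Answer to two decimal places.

Formula mass = 271.078 g/mol.
0.55 K → 0.2750 mol K2O per formula unit; M(K2O) = 94.195, so K2O mass = 25.904 g.
25.904/271.078 × 100 = 9.56 wt%.

9.56 wt%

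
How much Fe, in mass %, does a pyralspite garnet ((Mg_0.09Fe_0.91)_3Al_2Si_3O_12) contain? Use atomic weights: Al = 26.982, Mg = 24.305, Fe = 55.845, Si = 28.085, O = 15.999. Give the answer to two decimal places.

Molar mass of (Mg_0.09Fe_0.91)_3Al_2Si_3O_12: 0.27×24.305 + 2.73×55.845 + 2×26.982 + 3×28.085 + 12×15.999 = 489.226 g/mol.
Mass of Fe per formula unit: 2.73 × 55.845 = 152.457 g.
Weight fraction Fe = 152.457 / 489.226 = 0.3116.

31.16 mass %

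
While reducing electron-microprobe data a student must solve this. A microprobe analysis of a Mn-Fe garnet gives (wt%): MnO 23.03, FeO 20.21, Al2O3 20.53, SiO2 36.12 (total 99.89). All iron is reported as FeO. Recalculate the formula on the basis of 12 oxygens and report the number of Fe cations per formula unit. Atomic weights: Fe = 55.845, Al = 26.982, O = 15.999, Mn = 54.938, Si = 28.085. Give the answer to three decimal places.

MnO: 23.03/70.937 = 0.32465 mol → 0.32465 mol Mn, 0.32465 mol O.
FeO: 20.21/71.844 = 0.28130 mol → 0.28130 mol Fe, 0.28130 mol O.
Al2O3: 20.53/101.961 = 0.20135 mol → 0.40270 mol Al, 0.60405 mol O.
SiO2: 36.12/60.083 = 0.60117 mol → 0.60117 mol Si, 1.20234 mol O.
Total oxygen = 2.41234 mol. Normalization factor = 12/2.41234 = 4.97442.
Fe per 12 O = 0.28130 × 4.97442 = 1.399.

1.399 Fe apfu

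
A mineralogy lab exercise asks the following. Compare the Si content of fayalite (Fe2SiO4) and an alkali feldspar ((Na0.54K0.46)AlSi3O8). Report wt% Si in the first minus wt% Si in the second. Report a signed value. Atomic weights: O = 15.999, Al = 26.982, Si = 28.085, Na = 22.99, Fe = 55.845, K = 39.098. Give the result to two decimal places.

M(Fe2SiO4) = 203.771 g/mol, so wt% Si = 28.085/203.771 × 100 = 13.78%.
M((Na0.54K0.46)AlSi3O8) = 269.629 g/mol, so wt% Si = 84.255/269.629 × 100 = 31.25%.
13.78 − 31.25 = -17.47 pp.

-17.47 percentage points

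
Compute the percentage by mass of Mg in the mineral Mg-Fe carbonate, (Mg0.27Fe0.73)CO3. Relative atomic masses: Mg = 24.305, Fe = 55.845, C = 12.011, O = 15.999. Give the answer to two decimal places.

Molar mass of (Mg0.27Fe0.73)CO3: 0.27·24.305 + 0.73·55.845 + 1·12.011 + 3·15.999 = 107.337 g/mol.
Mass of Mg per formula unit: 0.27 × 24.305 = 6.562 g.
Weight fraction Mg = 6.562 / 107.337 = 0.0611.

6.11 wt%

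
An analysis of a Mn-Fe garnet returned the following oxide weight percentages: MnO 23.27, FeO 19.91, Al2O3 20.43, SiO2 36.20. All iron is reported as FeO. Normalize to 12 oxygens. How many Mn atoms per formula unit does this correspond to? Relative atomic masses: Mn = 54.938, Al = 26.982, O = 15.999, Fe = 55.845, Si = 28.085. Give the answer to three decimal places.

MnO: 23.27/70.937 = 0.32804 mol → 0.32804 mol Mn, 0.32804 mol O.
FeO: 19.91/71.844 = 0.27713 mol → 0.27713 mol Fe, 0.27713 mol O.
Al2O3: 20.43/101.961 = 0.20037 mol → 0.40074 mol Al, 0.60111 mol O.
SiO2: 36.20/60.083 = 0.60250 mol → 0.60250 mol Si, 1.20500 mol O.
Total oxygen = 2.41128 mol. Normalization factor = 12/2.41128 = 4.97661.
Mn per 12 O = 0.32804 × 4.97661 = 1.633.

1.633 Mn apfu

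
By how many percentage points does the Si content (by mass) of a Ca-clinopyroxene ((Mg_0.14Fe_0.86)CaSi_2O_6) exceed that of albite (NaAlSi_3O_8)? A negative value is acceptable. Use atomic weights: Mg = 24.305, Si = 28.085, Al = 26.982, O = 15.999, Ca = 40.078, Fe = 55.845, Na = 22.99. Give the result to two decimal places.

First mineral: 56.170 g Si in 243.671 g formula = 23.05 wt% Si.
Second mineral: 84.255 g Si in 262.219 g formula = 32.13 wt% Si.
23.05% − 32.13% gives a difference of -9.08 percentage points.

-9.08 percentage points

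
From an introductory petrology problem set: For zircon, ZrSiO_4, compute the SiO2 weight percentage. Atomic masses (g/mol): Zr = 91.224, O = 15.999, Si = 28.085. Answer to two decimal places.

32.78 wt%

Molar mass of ZrSiO_4 = 1×91.224 + 1×28.085 + 4×15.999 = 183.305 g/mol.
Each formula unit contains 1 Si, equivalent to 1/1 = 1.0000 mol SiO2.
M(SiO2) = 1×28.085 + 2×15.999 = 60.083 g/mol.
Mass of SiO2 per formula unit = 1.0000 × 60.083 = 60.083 g.
SiO2 wt% = 60.083 / 183.305 × 100 = 32.78%.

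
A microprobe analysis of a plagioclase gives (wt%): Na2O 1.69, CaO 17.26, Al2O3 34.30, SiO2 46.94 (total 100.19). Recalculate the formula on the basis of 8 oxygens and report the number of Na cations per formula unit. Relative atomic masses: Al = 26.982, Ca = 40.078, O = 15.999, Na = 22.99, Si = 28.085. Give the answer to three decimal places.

0.150 Na apfu

Na2O (M=61.979): mol = 0.02727; Na = 0.05454, O = 0.02727.
CaO (M=56.077): mol = 0.30779; Ca = 0.30779, O = 0.30779.
Al2O3 (M=101.961): mol = 0.33640; Al = 0.67280, O = 1.00920.
SiO2 (M=60.083): mol = 0.78125; Si = 0.78125, O = 1.56250.
ΣO = 2.90676; factor = 8/ΣO = 2.75221.
Na apfu = 0.05454 × 2.75221 = 0.150.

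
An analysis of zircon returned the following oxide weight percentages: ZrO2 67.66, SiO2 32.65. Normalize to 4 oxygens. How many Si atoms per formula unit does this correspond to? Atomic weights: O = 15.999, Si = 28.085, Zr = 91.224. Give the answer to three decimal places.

ZrO2: 67.66/123.222 = 0.54909 mol → 0.54909 mol Zr, 1.09818 mol O.
SiO2: 32.65/60.083 = 0.54341 mol → 0.54341 mol Si, 1.08682 mol O.
Total oxygen = 2.18500 mol. Normalization factor = 4/2.18500 = 1.83066.
Si per 4 O = 0.54341 × 1.83066 = 0.995.

0.995 Si apfu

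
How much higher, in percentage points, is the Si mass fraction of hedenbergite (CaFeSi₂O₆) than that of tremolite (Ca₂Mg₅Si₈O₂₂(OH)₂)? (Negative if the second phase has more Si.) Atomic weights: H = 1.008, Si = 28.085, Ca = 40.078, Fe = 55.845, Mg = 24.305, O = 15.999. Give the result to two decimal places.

-5.02 percentage points

First mineral: 56.170 g Si in 248.087 g formula = 22.64 wt% Si.
Second mineral: 224.680 g Si in 812.353 g formula = 27.66 wt% Si.
22.64% − 27.66% gives a difference of -5.02 percentage points.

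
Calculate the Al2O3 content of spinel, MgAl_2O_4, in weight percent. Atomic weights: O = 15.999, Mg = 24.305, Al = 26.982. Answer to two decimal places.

M(MgAl_2O_4) = 142.265 g/mol; M(Al2O3) = 101.961 g/mol.
Moles Al2O3 per formula unit = 2 Al ÷ 2 = 1.0000.
Al2O3 fraction = (1.0000 × 101.961) / 142.265 = 101.961/142.265 = 0.7167.

71.67 wt%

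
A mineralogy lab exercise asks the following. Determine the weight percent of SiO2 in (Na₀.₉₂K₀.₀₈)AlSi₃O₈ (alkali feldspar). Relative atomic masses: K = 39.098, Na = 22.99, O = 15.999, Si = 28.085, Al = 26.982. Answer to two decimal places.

M((Na₀.₉₂K₀.₀₈)AlSi₃O₈) = 263.508 g/mol; M(SiO2) = 60.083 g/mol.
Moles SiO2 per formula unit = 3 Si ÷ 1 = 3.0000.
SiO2 fraction = (3.0000 × 60.083) / 263.508 = 180.249/263.508 = 0.6840.

68.40 wt%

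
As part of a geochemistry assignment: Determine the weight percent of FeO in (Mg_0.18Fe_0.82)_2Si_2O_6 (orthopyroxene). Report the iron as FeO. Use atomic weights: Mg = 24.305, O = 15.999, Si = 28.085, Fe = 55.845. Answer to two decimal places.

46.66 wt%

Molar mass of (Mg_0.18Fe_0.82)_2Si_2O_6 = 0.36*24.305 + 1.64*55.845 + 2*28.085 + 6*15.999 = 252.500 g/mol.
Each formula unit contains 1.64 Fe, equivalent to 1.64/1 = 1.6400 mol FeO.
M(FeO) = 1×55.845 + 1×15.999 = 71.844 g/mol.
Mass of FeO per formula unit = 1.6400 × 71.844 = 117.824 g.
FeO wt% = 117.824 / 252.500 × 100 = 46.66%.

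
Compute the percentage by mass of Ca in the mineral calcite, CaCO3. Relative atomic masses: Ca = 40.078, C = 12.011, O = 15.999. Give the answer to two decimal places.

M(CaCO3) = 100.086 g/mol.
Ca contributes 1 × 40.078 = 40.078 g per mole.
40.078/100.086 = 0.4004 → 40.04%.

40.04 mass %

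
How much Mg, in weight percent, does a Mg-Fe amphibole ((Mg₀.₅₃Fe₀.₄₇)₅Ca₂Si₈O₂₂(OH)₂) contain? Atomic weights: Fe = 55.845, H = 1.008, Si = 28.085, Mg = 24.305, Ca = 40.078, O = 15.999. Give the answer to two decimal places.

Molar mass of (Mg₀.₅₃Fe₀.₄₇)₅Ca₂Si₈O₂₂(OH)₂: 2.65*24.305 + 2.35*55.845 + 2*40.078 + 8*28.085 + 24*15.999 + 2*1.008 = 886.472 g/mol.
Mass of Mg per formula unit: 2.65 × 24.305 = 64.408 g.
Weight fraction Mg = 64.408 / 886.472 = 0.0727.

7.27 weight percent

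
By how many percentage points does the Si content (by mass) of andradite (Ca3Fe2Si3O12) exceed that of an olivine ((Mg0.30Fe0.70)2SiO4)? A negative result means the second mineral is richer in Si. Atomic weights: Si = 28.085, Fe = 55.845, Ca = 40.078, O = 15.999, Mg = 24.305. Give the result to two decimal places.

1.39 percentage points

First mineral: 84.255 g Si in 508.167 g formula = 16.58 wt% Si.
Second mineral: 28.085 g Si in 184.847 g formula = 15.19 wt% Si.
16.58% − 15.19% gives a difference of 1.39 percentage points.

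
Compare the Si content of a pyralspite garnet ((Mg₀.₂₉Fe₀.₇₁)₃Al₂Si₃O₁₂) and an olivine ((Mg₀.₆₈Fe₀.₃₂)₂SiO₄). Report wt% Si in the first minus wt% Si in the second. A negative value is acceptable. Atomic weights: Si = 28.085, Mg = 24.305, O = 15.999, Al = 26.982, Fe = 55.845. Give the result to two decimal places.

M((Mg₀.₂₉Fe₀.₇₁)₃Al₂Si₃O₁₂) = 470.302 g/mol, so wt% Si = 84.255/470.302 × 100 = 17.92%.
M((Mg₀.₆₈Fe₀.₃₂)₂SiO₄) = 160.877 g/mol, so wt% Si = 28.085/160.877 × 100 = 17.46%.
17.92 − 17.46 = 0.46 pp.

0.46 percentage points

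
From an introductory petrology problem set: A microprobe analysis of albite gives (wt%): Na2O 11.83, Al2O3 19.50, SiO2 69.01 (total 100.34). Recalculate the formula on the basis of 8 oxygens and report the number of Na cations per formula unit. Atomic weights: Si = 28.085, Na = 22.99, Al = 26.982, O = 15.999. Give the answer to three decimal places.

Na2O: 11.83/61.979 = 0.19087 mol → 0.38174 mol Na, 0.19087 mol O.
Al2O3: 19.50/101.961 = 0.19125 mol → 0.38250 mol Al, 0.57375 mol O.
SiO2: 69.01/60.083 = 1.14858 mol → 1.14858 mol Si, 2.29716 mol O.
Total oxygen = 3.06178 mol. Normalization factor = 8/3.06178 = 2.61286.
Na per 8 O = 0.38174 × 2.61286 = 0.997.

0.997 Na apfu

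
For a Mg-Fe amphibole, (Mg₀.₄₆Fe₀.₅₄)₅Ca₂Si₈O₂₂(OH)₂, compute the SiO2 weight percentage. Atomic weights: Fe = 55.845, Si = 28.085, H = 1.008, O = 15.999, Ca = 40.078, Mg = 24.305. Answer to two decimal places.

53.56 wt%

M((Mg₀.₄₆Fe₀.₅₄)₅Ca₂Si₈O₂₂(OH)₂) = 897.511 g/mol; M(SiO2) = 60.083 g/mol.
Moles SiO2 per formula unit = 8 Si ÷ 1 = 8.0000.
SiO2 fraction = (8.0000 × 60.083) / 897.511 = 480.664/897.511 = 0.5356.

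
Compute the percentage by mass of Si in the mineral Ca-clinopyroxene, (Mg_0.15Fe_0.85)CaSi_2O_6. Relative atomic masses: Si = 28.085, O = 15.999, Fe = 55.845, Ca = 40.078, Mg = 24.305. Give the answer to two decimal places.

Formula mass = 0.15*24.305 + 0.85*55.845 + 1*40.078 + 2*28.085 + 6*15.999 = 243.356 g/mol, of which 56.170 g is Si.
So Si makes up 56.170/243.356 = 0.2308 of the mass, i.e. 23.08%.

23.08 wt%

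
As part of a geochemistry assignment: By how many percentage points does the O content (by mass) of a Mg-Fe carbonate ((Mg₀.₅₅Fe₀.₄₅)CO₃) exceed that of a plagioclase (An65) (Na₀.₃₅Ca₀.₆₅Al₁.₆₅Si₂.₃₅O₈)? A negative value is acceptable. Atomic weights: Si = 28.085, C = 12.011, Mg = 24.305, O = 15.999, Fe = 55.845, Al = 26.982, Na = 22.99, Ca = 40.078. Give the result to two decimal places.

M((Mg₀.₅₅Fe₀.₄₅)CO₃) = 98.506 g/mol, so wt% O = 47.997/98.506 × 100 = 48.72%.
M(Na₀.₃₅Ca₀.₆₅Al₁.₆₅Si₂.₃₅O₈) = 272.609 g/mol, so wt% O = 127.992/272.609 × 100 = 46.95%.
48.72 − 46.95 = 1.77 pp.

1.77 percentage points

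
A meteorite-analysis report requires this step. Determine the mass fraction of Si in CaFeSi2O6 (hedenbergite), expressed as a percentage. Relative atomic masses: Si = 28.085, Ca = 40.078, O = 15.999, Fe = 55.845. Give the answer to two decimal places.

Formula mass = 1·40.078 + 1·55.845 + 2·28.085 + 6·15.999 = 248.087 g/mol, of which 56.170 g is Si.
So Si makes up 56.170/248.087 = 0.2264 of the mass, i.e. 22.64%.

22.64 weight percent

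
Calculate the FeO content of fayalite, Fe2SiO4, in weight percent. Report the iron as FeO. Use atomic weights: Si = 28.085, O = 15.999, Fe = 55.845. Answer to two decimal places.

Molar mass of Fe2SiO4 = 2·55.845 + 1·28.085 + 4·15.999 = 203.771 g/mol.
Each formula unit contains 2 Fe, equivalent to 2/1 = 2.0000 mol FeO.
M(FeO) = 1×55.845 + 1×15.999 = 71.844 g/mol.
Mass of FeO per formula unit = 2.0000 × 71.844 = 143.688 g.
FeO wt% = 143.688 / 203.771 × 100 = 70.51%.

70.51 wt%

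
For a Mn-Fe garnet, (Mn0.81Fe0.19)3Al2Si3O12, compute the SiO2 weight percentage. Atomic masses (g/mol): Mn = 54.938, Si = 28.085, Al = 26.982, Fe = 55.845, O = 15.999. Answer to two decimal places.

M((Mn0.81Fe0.19)3Al2Si3O12) = 495.538 g/mol; M(SiO2) = 60.083 g/mol.
Moles SiO2 per formula unit = 3 Si ÷ 1 = 3.0000.
SiO2 fraction = (3.0000 × 60.083) / 495.538 = 180.249/495.538 = 0.3637.

36.37 wt%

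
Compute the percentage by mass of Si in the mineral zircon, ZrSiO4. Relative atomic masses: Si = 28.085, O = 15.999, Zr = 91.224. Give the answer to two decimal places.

15.32 weight percent

M(ZrSiO4) = 183.305 g/mol.
Si contributes 1 × 28.085 = 28.085 g per mole.
28.085/183.305 = 0.1532 → 15.32%.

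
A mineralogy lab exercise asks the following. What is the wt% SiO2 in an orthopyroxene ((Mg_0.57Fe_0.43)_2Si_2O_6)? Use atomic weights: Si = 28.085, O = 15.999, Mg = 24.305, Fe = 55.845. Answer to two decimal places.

52.73 wt%

M((Mg_0.57Fe_0.43)_2Si_2O_6) = 227.898 g/mol; M(SiO2) = 60.083 g/mol.
Moles SiO2 per formula unit = 2 Si ÷ 1 = 2.0000.
SiO2 fraction = (2.0000 × 60.083) / 227.898 = 120.166/227.898 = 0.5273.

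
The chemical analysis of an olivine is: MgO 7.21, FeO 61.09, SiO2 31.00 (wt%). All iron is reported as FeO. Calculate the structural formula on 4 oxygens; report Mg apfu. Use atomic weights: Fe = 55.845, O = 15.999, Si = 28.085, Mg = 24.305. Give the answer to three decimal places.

7.21 wt% MgO ÷ 40.304 g/mol = 0.17889 mol, giving 0.17889 Mg and 0.17889 O.
61.09 wt% FeO ÷ 71.844 g/mol = 0.85031 mol, giving 0.85031 Fe and 0.85031 O.
31.00 wt% SiO2 ÷ 60.083 g/mol = 0.51595 mol, giving 0.51595 Si and 1.03190 O.
Oxygen sums to 2.06110; scaling by 4/2.06110 = 1.94071 puts the formula on 4 O.
Mg: 0.17889 × 1.94071 = 0.347 atoms per formula unit.

0.347 Mg apfu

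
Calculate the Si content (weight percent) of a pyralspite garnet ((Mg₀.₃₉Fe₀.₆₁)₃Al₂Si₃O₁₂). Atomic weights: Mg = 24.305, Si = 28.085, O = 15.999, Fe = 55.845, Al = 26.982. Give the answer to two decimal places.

18.28 weight percent

M((Mg₀.₃₉Fe₀.₆₁)₃Al₂Si₃O₁₂) = 460.840 g/mol.
Si contributes 3 × 28.085 = 84.255 g per mole.
84.255/460.840 = 0.1828 → 18.28%.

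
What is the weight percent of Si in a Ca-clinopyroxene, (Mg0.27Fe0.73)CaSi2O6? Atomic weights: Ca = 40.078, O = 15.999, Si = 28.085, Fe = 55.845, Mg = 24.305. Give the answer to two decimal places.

23.45 weight percent

M((Mg0.27Fe0.73)CaSi2O6) = 239.571 g/mol.
Si contributes 2 × 28.085 = 56.170 g per mole.
56.170/239.571 = 0.2345 → 23.45%.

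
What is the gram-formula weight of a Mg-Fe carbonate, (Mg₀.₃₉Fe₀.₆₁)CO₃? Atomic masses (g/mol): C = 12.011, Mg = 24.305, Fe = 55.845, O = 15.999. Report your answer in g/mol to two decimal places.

The formula mass is the sum 0.39×24.305 + 0.61×55.845 + 1×12.011 + 3×15.999.

103.55 g/mol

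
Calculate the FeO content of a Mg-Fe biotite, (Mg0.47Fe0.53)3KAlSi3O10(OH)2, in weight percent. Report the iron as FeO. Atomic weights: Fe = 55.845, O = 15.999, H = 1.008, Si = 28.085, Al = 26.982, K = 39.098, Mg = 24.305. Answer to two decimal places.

24.44 wt%

Formula mass = 467.403 g/mol.
1.59 Fe → 1.5900 mol FeO per formula unit; M(FeO) = 71.844, so FeO mass = 114.232 g.
114.232/467.403 × 100 = 24.44 wt%.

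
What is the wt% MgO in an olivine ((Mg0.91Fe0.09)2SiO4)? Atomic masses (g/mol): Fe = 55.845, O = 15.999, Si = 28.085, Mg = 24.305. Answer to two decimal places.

50.12 wt%

M((Mg0.91Fe0.09)2SiO4) = 146.368 g/mol; M(MgO) = 40.304 g/mol.
Moles MgO per formula unit = 1.82 Mg ÷ 1 = 1.8200.
MgO fraction = (1.8200 × 40.304) / 146.368 = 73.353/146.368 = 0.5012.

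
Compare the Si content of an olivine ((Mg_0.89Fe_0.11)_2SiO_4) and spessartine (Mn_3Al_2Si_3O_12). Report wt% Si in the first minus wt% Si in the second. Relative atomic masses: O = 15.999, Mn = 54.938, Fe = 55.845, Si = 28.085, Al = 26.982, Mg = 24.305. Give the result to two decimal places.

2.00 percentage points

Si in (Mg_0.89Fe_0.11)_2SiO_4: molar mass 147.630 g/mol; 1×28.085 = 28.085 g → 19.02 wt%.
Si in Mn_3Al_2Si_3O_12: molar mass 495.021 g/mol; 3×28.085 = 84.255 g → 17.02 wt%.
Difference = 19.02 − 17.02 = 2.00 percentage points.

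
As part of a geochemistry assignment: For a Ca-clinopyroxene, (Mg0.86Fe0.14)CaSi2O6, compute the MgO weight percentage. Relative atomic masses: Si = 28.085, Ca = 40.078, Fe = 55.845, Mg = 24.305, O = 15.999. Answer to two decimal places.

15.69 wt%

M((Mg0.86Fe0.14)CaSi2O6) = 220.963 g/mol; M(MgO) = 40.304 g/mol.
Moles MgO per formula unit = 0.86 Mg ÷ 1 = 0.8600.
MgO fraction = (0.8600 × 40.304) / 220.963 = 34.661/220.963 = 0.1569.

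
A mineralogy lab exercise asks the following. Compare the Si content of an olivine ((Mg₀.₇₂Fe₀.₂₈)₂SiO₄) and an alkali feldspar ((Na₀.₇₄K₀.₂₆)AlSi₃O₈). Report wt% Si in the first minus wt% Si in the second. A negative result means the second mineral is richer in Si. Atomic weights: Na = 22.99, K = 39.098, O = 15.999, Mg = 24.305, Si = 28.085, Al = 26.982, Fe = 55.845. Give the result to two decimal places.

-13.89 percentage points

First mineral: 28.085 g Si in 158.353 g formula = 17.74 wt% Si.
Second mineral: 84.255 g Si in 266.407 g formula = 31.63 wt% Si.
17.74% − 31.63% gives a difference of -13.89 percentage points.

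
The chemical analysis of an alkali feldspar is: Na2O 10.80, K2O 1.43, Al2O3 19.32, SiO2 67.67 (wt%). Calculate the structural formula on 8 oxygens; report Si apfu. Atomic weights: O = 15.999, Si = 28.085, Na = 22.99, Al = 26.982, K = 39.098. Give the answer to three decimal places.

2.993 Si apfu

10.80 wt% Na2O ÷ 61.979 g/mol = 0.17425 mol, giving 0.34850 Na and 0.17425 O.
1.43 wt% K2O ÷ 94.195 g/mol = 0.01518 mol, giving 0.03036 K and 0.01518 O.
19.32 wt% Al2O3 ÷ 101.961 g/mol = 0.18948 mol, giving 0.37896 Al and 0.56844 O.
67.67 wt% SiO2 ÷ 60.083 g/mol = 1.12628 mol, giving 1.12628 Si and 2.25256 O.
Oxygen sums to 3.01043; scaling by 8/3.01043 = 2.65743 puts the formula on 8 O.
Si: 1.12628 × 2.65743 = 2.993 atoms per formula unit.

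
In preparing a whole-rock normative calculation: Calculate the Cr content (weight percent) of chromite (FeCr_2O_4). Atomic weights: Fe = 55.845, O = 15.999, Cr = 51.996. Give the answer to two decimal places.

Formula mass = 1×55.845 + 2×51.996 + 4×15.999 = 223.833 g/mol, of which 103.992 g is Cr.
So Cr makes up 103.992/223.833 = 0.4646 of the mass, i.e. 46.46%.

46.46 weight percent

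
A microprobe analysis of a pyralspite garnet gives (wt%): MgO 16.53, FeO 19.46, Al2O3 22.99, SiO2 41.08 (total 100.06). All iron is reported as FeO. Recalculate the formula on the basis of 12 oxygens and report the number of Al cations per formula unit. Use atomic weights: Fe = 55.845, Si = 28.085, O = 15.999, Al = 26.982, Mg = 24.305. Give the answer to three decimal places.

16.53 wt% MgO ÷ 40.304 g/mol = 0.41013 mol, giving 0.41013 Mg and 0.41013 O.
19.46 wt% FeO ÷ 71.844 g/mol = 0.27086 mol, giving 0.27086 Fe and 0.27086 O.
22.99 wt% Al2O3 ÷ 101.961 g/mol = 0.22548 mol, giving 0.45096 Al and 0.67644 O.
41.08 wt% SiO2 ÷ 60.083 g/mol = 0.68372 mol, giving 0.68372 Si and 1.36744 O.
Oxygen sums to 2.72487; scaling by 12/2.72487 = 4.40388 puts the formula on 12 O.
Al: 0.45096 × 4.40388 = 1.986 atoms per formula unit.

1.986 Al apfu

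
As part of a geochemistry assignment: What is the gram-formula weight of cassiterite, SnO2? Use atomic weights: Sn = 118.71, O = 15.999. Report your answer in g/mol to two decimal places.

Sn: 1 × 118.71 = 118.7100
O: 2 × 15.999 = 31.9980
Summing the contributions gives the formula mass.

150.71 g/mol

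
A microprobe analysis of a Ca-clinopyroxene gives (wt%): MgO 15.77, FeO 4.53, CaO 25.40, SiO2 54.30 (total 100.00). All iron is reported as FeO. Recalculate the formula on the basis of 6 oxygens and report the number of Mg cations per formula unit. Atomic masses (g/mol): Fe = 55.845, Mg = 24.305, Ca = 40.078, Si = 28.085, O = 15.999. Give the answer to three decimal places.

MgO (M=40.304): mol = 0.39128; Mg = 0.39128, O = 0.39128.
FeO (M=71.844): mol = 0.06305; Fe = 0.06305, O = 0.06305.
CaO (M=56.077): mol = 0.45295; Ca = 0.45295, O = 0.45295.
SiO2 (M=60.083): mol = 0.90375; Si = 0.90375, O = 1.80750.
ΣO = 2.71478; factor = 6/ΣO = 2.21012.
Mg apfu = 0.39128 × 2.21012 = 0.865.

0.865 Mg apfu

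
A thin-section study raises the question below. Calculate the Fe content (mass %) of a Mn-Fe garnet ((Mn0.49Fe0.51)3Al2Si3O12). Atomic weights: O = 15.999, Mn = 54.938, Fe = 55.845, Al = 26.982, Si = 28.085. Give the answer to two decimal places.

17.21 mass %

M((Mn0.49Fe0.51)3Al2Si3O12) = 496.409 g/mol.
Fe contributes 1.53 × 55.845 = 85.443 g per mole.
85.443/496.409 = 0.1721 → 17.21%.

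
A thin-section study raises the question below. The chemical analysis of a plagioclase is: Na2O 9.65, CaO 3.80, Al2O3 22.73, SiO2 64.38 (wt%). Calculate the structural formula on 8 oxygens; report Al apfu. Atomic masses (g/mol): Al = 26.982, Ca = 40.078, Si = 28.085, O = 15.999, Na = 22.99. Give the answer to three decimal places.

Na2O: 9.65/61.979 = 0.15570 mol → 0.31140 mol Na, 0.15570 mol O.
CaO: 3.80/56.077 = 0.06776 mol → 0.06776 mol Ca, 0.06776 mol O.
Al2O3: 22.73/101.961 = 0.22293 mol → 0.44586 mol Al, 0.66879 mol O.
SiO2: 64.38/60.083 = 1.07152 mol → 1.07152 mol Si, 2.14304 mol O.
Total oxygen = 3.03529 mol. Normalization factor = 8/3.03529 = 2.63566.
Al per 8 O = 0.44586 × 2.63566 = 1.175.

1.175 Al apfu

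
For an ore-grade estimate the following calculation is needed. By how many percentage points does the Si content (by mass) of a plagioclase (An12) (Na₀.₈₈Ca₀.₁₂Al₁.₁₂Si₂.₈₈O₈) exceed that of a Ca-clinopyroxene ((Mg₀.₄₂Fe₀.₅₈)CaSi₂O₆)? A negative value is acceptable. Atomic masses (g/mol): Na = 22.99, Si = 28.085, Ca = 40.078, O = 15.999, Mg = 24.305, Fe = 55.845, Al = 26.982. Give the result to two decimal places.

Si in Na₀.₈₈Ca₀.₁₂Al₁.₁₂Si₂.₈₈O₈: molar mass 264.137 g/mol; 2.88×28.085 = 80.885 g → 30.62 wt%.
Si in (Mg₀.₄₂Fe₀.₅₈)CaSi₂O₆: molar mass 234.840 g/mol; 2×28.085 = 56.170 g → 23.92 wt%.
Difference = 30.62 − 23.92 = 6.70 percentage points.

6.70 percentage points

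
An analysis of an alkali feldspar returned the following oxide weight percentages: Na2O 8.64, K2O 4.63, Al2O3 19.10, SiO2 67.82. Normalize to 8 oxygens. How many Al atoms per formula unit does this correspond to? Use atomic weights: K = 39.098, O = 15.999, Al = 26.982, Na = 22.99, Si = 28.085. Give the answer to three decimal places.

0.996 Al apfu

Na2O: 8.64/61.979 = 0.13940 mol → 0.27880 mol Na, 0.13940 mol O.
K2O: 4.63/94.195 = 0.04915 mol → 0.09830 mol K, 0.04915 mol O.
Al2O3: 19.10/101.961 = 0.18733 mol → 0.37466 mol Al, 0.56199 mol O.
SiO2: 67.82/60.083 = 1.12877 mol → 1.12877 mol Si, 2.25754 mol O.
Total oxygen = 3.00808 mol. Normalization factor = 8/3.00808 = 2.65950.
Al per 8 O = 0.37466 × 2.65950 = 0.996.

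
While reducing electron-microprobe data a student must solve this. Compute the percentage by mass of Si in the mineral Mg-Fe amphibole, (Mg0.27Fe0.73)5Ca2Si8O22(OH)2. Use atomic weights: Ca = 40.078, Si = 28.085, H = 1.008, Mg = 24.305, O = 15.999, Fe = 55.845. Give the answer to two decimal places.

24.22 wt%

M((Mg0.27Fe0.73)5Ca2Si8O22(OH)2) = 927.474 g/mol.
Si contributes 8 × 28.085 = 224.680 g per mole.
224.680/927.474 = 0.2422 → 24.22%.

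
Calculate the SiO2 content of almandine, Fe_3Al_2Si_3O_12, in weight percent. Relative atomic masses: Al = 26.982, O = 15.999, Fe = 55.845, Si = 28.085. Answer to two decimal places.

M(Fe_3Al_2Si_3O_12) = 497.742 g/mol; M(SiO2) = 60.083 g/mol.
Moles SiO2 per formula unit = 3 Si ÷ 1 = 3.0000.
SiO2 fraction = (3.0000 × 60.083) / 497.742 = 180.249/497.742 = 0.3621.

36.21 wt%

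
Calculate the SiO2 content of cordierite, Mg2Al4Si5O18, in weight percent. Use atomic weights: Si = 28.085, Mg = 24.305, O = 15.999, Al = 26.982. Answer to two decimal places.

51.36 wt%

Formula mass = 584.945 g/mol.
5 Si → 5.0000 mol SiO2 per formula unit; M(SiO2) = 60.083, so SiO2 mass = 300.415 g.
300.415/584.945 × 100 = 51.36 wt%.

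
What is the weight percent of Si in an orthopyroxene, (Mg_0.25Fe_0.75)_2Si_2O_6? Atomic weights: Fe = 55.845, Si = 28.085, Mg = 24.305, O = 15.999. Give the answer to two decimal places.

22.64 mass %

Formula mass = 0.50×24.305 + 1.50×55.845 + 2×28.085 + 6×15.999 = 248.084 g/mol, of which 56.170 g is Si.
So Si makes up 56.170/248.084 = 0.2264 of the mass, i.e. 22.64%.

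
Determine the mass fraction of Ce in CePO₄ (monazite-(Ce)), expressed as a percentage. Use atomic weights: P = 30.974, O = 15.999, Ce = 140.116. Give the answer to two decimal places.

Molar mass of CePO₄: 1*140.116 + 1*30.974 + 4*15.999 = 235.086 g/mol.
Mass of Ce per formula unit: 1 × 140.116 = 140.116 g.
Weight fraction Ce = 140.116 / 235.086 = 0.5960.

59.60 mass %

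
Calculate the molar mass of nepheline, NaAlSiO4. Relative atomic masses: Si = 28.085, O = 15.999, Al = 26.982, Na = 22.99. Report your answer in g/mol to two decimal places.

Na: 1 × 22.99 = 22.9900
Al: 1 × 26.982 = 26.9820
Si: 1 × 28.085 = 28.0850
O: 4 × 15.999 = 63.9960
Summing the contributions gives the formula mass.

142.05 g/mol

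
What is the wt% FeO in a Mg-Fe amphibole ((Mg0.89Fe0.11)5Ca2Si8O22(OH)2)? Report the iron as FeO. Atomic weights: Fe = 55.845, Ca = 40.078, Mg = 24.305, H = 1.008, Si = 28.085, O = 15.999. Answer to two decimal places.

M((Mg0.89Fe0.11)5Ca2Si8O22(OH)2) = 829.700 g/mol; M(FeO) = 71.844 g/mol.
Moles FeO per formula unit = 0.55 Fe ÷ 1 = 0.5500.
FeO fraction = (0.5500 × 71.844) / 829.700 = 39.514/829.700 = 0.0476.

4.76 wt%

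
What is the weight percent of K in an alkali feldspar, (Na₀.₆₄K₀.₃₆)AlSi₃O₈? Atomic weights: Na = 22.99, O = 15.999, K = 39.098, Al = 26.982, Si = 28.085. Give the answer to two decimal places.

Molar mass of (Na₀.₆₄K₀.₃₆)AlSi₃O₈: 0.64·22.99 + 0.36·39.098 + 1·26.982 + 3·28.085 + 8·15.999 = 268.018 g/mol.
Mass of K per formula unit: 0.36 × 39.098 = 14.075 g.
Weight fraction K = 14.075 / 268.018 = 0.0525.

5.25 weight percent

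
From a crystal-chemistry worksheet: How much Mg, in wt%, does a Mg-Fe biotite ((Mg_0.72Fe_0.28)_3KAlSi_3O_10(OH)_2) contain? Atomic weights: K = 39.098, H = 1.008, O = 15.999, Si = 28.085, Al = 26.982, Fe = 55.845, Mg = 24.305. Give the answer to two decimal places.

Formula mass = 2.16*24.305 + 0.84*55.845 + 1*39.098 + 1*26.982 + 3*28.085 + 12*15.999 + 2*1.008 = 443.748 g/mol, of which 52.499 g is Mg.
So Mg makes up 52.499/443.748 = 0.1183 of the mass, i.e. 11.83%.

11.83 wt%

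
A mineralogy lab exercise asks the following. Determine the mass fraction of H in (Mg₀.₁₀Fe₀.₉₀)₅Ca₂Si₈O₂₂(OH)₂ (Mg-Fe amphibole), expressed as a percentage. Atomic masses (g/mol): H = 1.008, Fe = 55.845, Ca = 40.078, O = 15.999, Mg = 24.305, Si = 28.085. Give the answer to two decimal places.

0.21 mass %

M((Mg₀.₁₀Fe₀.₉₀)₅Ca₂Si₈O₂₂(OH)₂) = 954.283 g/mol.
H contributes 2 × 1.008 = 2.016 g per mole.
2.016/954.283 = 0.0021 → 0.21%.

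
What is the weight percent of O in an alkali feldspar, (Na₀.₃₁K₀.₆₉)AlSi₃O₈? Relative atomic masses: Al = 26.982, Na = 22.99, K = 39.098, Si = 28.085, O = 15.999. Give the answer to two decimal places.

Formula mass = 0.31*22.99 + 0.69*39.098 + 1*26.982 + 3*28.085 + 8*15.999 = 273.334 g/mol, of which 127.992 g is O.
So O makes up 127.992/273.334 = 0.4683 of the mass, i.e. 46.83%.

46.83 wt%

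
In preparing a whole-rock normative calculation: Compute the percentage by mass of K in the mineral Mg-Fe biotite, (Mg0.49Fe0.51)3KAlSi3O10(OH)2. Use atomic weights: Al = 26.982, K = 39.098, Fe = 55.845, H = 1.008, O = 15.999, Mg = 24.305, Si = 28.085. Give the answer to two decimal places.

8.40 wt%

Molar mass of (Mg0.49Fe0.51)3KAlSi3O10(OH)2: 1.47×24.305 + 1.53×55.845 + 1×39.098 + 1×26.982 + 3×28.085 + 12×15.999 + 2×1.008 = 465.510 g/mol.
Mass of K per formula unit: 1 × 39.098 = 39.098 g.
Weight fraction K = 39.098 / 465.510 = 0.0840.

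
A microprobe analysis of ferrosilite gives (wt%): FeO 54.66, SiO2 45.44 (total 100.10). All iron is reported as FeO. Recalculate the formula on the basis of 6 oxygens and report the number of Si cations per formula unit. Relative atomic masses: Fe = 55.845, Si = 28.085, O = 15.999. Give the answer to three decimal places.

54.66 wt% FeO ÷ 71.844 g/mol = 0.76082 mol, giving 0.76082 Fe and 0.76082 O.
45.44 wt% SiO2 ÷ 60.083 g/mol = 0.75629 mol, giving 0.75629 Si and 1.51258 O.
Oxygen sums to 2.27340; scaling by 6/2.27340 = 2.63922 puts the formula on 6 O.
Si: 0.75629 × 2.63922 = 1.996 atoms per formula unit.

1.996 Si apfu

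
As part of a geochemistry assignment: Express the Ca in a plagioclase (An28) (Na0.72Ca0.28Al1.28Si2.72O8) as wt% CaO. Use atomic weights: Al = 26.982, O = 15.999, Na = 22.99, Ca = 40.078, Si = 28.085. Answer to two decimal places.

Formula mass = 266.695 g/mol.
0.28 Ca → 0.2800 mol CaO per formula unit; M(CaO) = 56.077, so CaO mass = 15.702 g.
15.702/266.695 × 100 = 5.89 wt%.

5.89 wt%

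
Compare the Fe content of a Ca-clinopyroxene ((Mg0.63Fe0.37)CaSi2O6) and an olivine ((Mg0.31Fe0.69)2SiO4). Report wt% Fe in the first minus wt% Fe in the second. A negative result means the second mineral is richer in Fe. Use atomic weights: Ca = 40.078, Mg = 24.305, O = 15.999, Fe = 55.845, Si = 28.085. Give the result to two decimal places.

First mineral: 20.663 g Fe in 228.217 g formula = 9.05 wt% Fe.
Second mineral: 77.066 g Fe in 184.216 g formula = 41.83 wt% Fe.
9.05% − 41.83% gives a difference of -32.78 percentage points.

-32.78 percentage points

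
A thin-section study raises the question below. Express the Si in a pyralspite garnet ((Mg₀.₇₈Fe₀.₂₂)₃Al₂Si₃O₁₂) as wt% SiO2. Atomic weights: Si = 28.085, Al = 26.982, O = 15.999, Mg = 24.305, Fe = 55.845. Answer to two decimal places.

42.52 wt%

Molar mass of (Mg₀.₇₈Fe₀.₂₂)₃Al₂Si₃O₁₂ = 2.34×24.305 + 0.66×55.845 + 2×26.982 + 3×28.085 + 12×15.999 = 423.938 g/mol.
Each formula unit contains 3 Si, equivalent to 3/1 = 3.0000 mol SiO2.
M(SiO2) = 1×28.085 + 2×15.999 = 60.083 g/mol.
Mass of SiO2 per formula unit = 3.0000 × 60.083 = 180.249 g.
SiO2 wt% = 180.249 / 423.938 × 100 = 42.52%.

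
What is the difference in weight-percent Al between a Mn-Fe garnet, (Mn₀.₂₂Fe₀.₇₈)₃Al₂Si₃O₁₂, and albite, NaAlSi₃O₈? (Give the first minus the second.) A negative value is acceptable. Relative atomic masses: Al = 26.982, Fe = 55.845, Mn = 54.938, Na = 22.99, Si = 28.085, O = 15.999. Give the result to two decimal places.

0.56 percentage points

Al in (Mn₀.₂₂Fe₀.₇₈)₃Al₂Si₃O₁₂: molar mass 497.143 g/mol; 2×26.982 = 53.964 g → 10.85 wt%.
Al in NaAlSi₃O₈: molar mass 262.219 g/mol; 1×26.982 = 26.982 g → 10.29 wt%.
Difference = 10.85 − 10.29 = 0.56 percentage points.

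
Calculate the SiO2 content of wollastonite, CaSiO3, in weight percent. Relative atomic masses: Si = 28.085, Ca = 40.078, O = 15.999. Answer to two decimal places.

Formula mass = 116.160 g/mol.
1 Si → 1.0000 mol SiO2 per formula unit; M(SiO2) = 60.083, so SiO2 mass = 60.083 g.
60.083/116.160 × 100 = 51.72 wt%.

51.72 wt%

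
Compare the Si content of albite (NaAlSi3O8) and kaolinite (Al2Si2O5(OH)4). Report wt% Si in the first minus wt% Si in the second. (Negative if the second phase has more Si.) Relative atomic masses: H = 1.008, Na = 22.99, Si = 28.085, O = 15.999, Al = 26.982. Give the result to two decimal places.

Si in NaAlSi3O8: molar mass 262.219 g/mol; 3×28.085 = 84.255 g → 32.13 wt%.
Si in Al2Si2O5(OH)4: molar mass 258.157 g/mol; 2×28.085 = 56.170 g → 21.76 wt%.
Difference = 32.13 − 21.76 = 10.37 percentage points.

10.37 percentage points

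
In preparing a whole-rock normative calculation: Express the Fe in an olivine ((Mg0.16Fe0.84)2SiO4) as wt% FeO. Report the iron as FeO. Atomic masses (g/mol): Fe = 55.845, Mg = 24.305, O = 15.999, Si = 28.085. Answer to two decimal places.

62.32 wt%

Molar mass of (Mg0.16Fe0.84)2SiO4 = 0.32×24.305 + 1.68×55.845 + 1×28.085 + 4×15.999 = 193.678 g/mol.
Each formula unit contains 1.68 Fe, equivalent to 1.68/1 = 1.6800 mol FeO.
M(FeO) = 1×55.845 + 1×15.999 = 71.844 g/mol.
Mass of FeO per formula unit = 1.6800 × 71.844 = 120.698 g.
FeO wt% = 120.698 / 193.678 × 100 = 62.32%.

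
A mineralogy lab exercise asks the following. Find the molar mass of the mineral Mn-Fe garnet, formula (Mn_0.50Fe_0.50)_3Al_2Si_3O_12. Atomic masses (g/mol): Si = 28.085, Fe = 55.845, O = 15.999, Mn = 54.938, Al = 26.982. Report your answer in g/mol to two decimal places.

496.38 g/mol

Mn: 1.50 × 54.938 = 82.4070
Fe: 1.50 × 55.845 = 83.7675
Al: 2 × 26.982 = 53.9640
Si: 3 × 28.085 = 84.2550
O: 12 × 15.999 = 191.9880
Summing the contributions gives the formula mass.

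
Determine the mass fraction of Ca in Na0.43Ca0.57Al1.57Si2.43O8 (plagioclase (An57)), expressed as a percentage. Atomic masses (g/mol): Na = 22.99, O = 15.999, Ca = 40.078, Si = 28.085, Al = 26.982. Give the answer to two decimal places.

8.42 mass %

Molar mass of Na0.43Ca0.57Al1.57Si2.43O8: 0.43*22.99 + 0.57*40.078 + 1.57*26.982 + 2.43*28.085 + 8*15.999 = 271.330 g/mol.
Mass of Ca per formula unit: 0.57 × 40.078 = 22.844 g.
Weight fraction Ca = 22.844 / 271.330 = 0.0842.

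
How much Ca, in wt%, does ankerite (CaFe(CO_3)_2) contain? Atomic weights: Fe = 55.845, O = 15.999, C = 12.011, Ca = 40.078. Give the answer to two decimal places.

Formula mass = 1×40.078 + 1×55.845 + 2×12.011 + 6×15.999 = 215.939 g/mol, of which 40.078 g is Ca.
So Ca makes up 40.078/215.939 = 0.1856 of the mass, i.e. 18.56%.

18.56 wt%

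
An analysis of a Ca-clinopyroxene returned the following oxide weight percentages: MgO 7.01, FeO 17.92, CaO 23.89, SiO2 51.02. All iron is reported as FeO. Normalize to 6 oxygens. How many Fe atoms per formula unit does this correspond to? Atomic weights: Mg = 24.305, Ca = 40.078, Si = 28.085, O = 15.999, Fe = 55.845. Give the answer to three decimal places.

MgO: 7.01/40.304 = 0.17393 mol → 0.17393 mol Mg, 0.17393 mol O.
FeO: 17.92/71.844 = 0.24943 mol → 0.24943 mol Fe, 0.24943 mol O.
CaO: 23.89/56.077 = 0.42602 mol → 0.42602 mol Ca, 0.42602 mol O.
SiO2: 51.02/60.083 = 0.84916 mol → 0.84916 mol Si, 1.69832 mol O.
Total oxygen = 2.54770 mol. Normalization factor = 6/2.54770 = 2.35507.
Fe per 6 O = 0.24943 × 2.35507 = 0.587.

0.587 Fe apfu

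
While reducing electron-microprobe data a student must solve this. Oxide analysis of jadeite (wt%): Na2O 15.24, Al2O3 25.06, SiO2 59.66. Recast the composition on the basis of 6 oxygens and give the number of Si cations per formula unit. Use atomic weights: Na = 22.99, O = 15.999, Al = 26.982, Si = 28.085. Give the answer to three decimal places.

15.24 wt% Na2O ÷ 61.979 g/mol = 0.24589 mol, giving 0.49178 Na and 0.24589 O.
25.06 wt% Al2O3 ÷ 101.961 g/mol = 0.24578 mol, giving 0.49156 Al and 0.73734 O.
59.66 wt% SiO2 ÷ 60.083 g/mol = 0.99296 mol, giving 0.99296 Si and 1.98592 O.
Oxygen sums to 2.96915; scaling by 6/2.96915 = 2.02078 puts the formula on 6 O.
Si: 0.99296 × 2.02078 = 2.007 atoms per formula unit.

2.007 Si apfu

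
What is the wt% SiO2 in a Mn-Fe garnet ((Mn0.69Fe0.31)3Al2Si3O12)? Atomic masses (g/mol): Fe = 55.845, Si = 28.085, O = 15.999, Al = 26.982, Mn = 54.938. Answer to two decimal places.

36.35 wt%

Molar mass of (Mn0.69Fe0.31)3Al2Si3O12 = 2.07×54.938 + 0.93×55.845 + 2×26.982 + 3×28.085 + 12×15.999 = 495.865 g/mol.
Each formula unit contains 3 Si, equivalent to 3/1 = 3.0000 mol SiO2.
M(SiO2) = 1×28.085 + 2×15.999 = 60.083 g/mol.
Mass of SiO2 per formula unit = 3.0000 × 60.083 = 180.249 g.
SiO2 wt% = 180.249 / 495.865 × 100 = 36.35%.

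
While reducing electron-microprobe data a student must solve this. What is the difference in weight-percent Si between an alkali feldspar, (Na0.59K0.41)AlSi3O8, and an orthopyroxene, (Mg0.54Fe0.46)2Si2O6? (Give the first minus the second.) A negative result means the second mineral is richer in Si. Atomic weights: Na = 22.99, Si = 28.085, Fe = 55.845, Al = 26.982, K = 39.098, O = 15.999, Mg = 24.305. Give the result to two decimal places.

M((Na0.59K0.41)AlSi3O8) = 268.823 g/mol, so wt% Si = 84.255/268.823 × 100 = 31.34%.
M((Mg0.54Fe0.46)2Si2O6) = 229.791 g/mol, so wt% Si = 56.170/229.791 × 100 = 24.44%.
31.34 − 24.44 = 6.90 pp.

6.90 percentage points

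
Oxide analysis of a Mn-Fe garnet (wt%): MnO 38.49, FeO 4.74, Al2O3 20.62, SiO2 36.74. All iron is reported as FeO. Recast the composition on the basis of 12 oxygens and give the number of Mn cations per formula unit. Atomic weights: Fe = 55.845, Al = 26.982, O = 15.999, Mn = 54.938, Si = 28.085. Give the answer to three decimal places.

2.670 Mn apfu

MnO (M=70.937): mol = 0.54259; Mn = 0.54259, O = 0.54259.
FeO (M=71.844): mol = 0.06598; Fe = 0.06598, O = 0.06598.
Al2O3 (M=101.961): mol = 0.20223; Al = 0.40446, O = 0.60669.
SiO2 (M=60.083): mol = 0.61149; Si = 0.61149, O = 1.22298.
ΣO = 2.43824; factor = 12/ΣO = 4.92158.
Mn apfu = 0.54259 × 4.92158 = 2.670.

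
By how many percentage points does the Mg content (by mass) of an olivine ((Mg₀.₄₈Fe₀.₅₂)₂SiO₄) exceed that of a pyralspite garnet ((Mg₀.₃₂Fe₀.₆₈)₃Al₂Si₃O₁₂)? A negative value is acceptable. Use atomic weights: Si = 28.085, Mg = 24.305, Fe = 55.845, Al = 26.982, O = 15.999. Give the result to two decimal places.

M((Mg₀.₄₈Fe₀.₅₂)₂SiO₄) = 173.493 g/mol, so wt% Mg = 23.333/173.493 × 100 = 13.45%.
M((Mg₀.₃₂Fe₀.₆₈)₃Al₂Si₃O₁₂) = 467.464 g/mol, so wt% Mg = 23.333/467.464 × 100 = 4.99%.
13.45 − 4.99 = 8.46 pp.

8.46 percentage points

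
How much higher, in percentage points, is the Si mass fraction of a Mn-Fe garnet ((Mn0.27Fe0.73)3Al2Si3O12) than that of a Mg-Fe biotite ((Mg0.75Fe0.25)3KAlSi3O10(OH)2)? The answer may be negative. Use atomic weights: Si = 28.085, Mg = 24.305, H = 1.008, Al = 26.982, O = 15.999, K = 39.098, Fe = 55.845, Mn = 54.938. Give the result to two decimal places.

-2.16 percentage points

Si in (Mn0.27Fe0.73)3Al2Si3O12: molar mass 497.007 g/mol; 3×28.085 = 84.255 g → 16.95 wt%.
Si in (Mg0.75Fe0.25)3KAlSi3O10(OH)2: molar mass 440.909 g/mol; 3×28.085 = 84.255 g → 19.11 wt%.
Difference = 16.95 − 19.11 = -2.16 percentage points.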